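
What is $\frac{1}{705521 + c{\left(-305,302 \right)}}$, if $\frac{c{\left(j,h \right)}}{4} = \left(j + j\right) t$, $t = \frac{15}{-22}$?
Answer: $\frac{11}{7779031} \approx 1.4141 \cdot 10^{-6}$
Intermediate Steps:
$t = - \frac{15}{22}$ ($t = 15 \left(- \frac{1}{22}\right) = - \frac{15}{22} \approx -0.68182$)
$c{\left(j,h \right)} = - \frac{60 j}{11}$ ($c{\left(j,h \right)} = 4 \left(j + j\right) \left(- \frac{15}{22}\right) = 4 \cdot 2 j \left(- \frac{15}{22}\right) = 4 \left(- \frac{15 j}{11}\right) = - \frac{60 j}{11}$)
$\frac{1}{705521 + c{\left(-305,302 \right)}} = \frac{1}{705521 - - \frac{18300}{11}} = \frac{1}{705521 + \frac{18300}{11}} = \frac{1}{\frac{7779031}{11}} = \frac{11}{7779031}$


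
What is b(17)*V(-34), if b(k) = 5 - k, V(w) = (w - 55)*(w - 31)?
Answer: -69420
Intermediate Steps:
V(w) = (-55 + w)*(-31 + w)
b(17)*V(-34) = (5 - 1*17)*(1705 + (-34)² - 86*(-34)) = (5 - 17)*(1705 + 1156 + 2924) = -12*5785 = -69420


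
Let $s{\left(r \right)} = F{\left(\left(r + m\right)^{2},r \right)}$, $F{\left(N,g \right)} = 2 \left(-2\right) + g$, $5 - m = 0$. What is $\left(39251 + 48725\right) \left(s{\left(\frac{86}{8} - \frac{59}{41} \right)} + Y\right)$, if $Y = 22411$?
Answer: $\frac{80855992350}{41} \approx 1.9721 \cdot 10^{9}$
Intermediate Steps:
$m = 5$ ($m = 5 - 0 = 5 + 0 = 5$)
$F{\left(N,g \right)} = -4 + g$
$s{\left(r \right)} = -4 + r$
$\left(39251 + 48725\right) \left(s{\left(\frac{86}{8} - \frac{59}{41} \right)} + Y\right) = \left(39251 + 48725\right) \left(\left(-4 + \left(\frac{86}{8} - \frac{59}{41}\right)\right) + 22411\right) = 87976 \left(\left(-4 + \left(86 \cdot \frac{1}{8} - \frac{59}{41}\right)\right) + 22411\right) = 87976 \left(\left(-4 + \left(\frac{43}{4} - \frac{59}{41}\right)\right) + 22411\right) = 87976 \left(\left(-4 + \frac{1527}{164}\right) + 22411\right) = 87976 \left(\frac{871}{164} + 22411\right) = 87976 \cdot \frac{3676275}{164} = \frac{80855992350}{41}$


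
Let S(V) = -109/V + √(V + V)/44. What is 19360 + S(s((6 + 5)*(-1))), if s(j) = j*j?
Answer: 2342451/121 + √2/4 ≈ 19359.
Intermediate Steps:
s(j) = j²
S(V) = -109/V + √2*√V/44 (S(V) = -109/V + √(2*V)*(1/44) = -109/V + (√2*√V)*(1/44) = -109/V + √2*√V/44)
19360 + S(s((6 + 5)*(-1))) = 19360 + (-4796 + √2*(((6 + 5)*(-1))²)^(3/2))/(44*(((6 + 5)*(-1))²)) = 19360 + (-4796 + √2*((11*(-1))²)^(3/2))/(44*((11*(-1))²)) = 19360 + (-4796 + √2*((-11)²)^(3/2))/(44*((-11)²)) = 19360 + (1/44)*(-4796 + √2*121^(3/2))/121 = 19360 + (1/44)*(1/121)*(-4796 + √2*1331) = 19360 + (1/44)*(1/121)*(-4796 + 1331*√2) = 19360 + (-109/121 + √2/4) = 2342451/121 + √2/4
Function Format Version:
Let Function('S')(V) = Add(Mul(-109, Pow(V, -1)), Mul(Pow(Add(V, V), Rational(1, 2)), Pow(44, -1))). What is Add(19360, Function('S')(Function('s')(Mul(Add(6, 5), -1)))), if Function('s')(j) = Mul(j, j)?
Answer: Add(Rational(2342451, 121), Mul(Rational(1, 4), Pow(2, Rational(1, 2)))) ≈ 19359.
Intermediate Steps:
Function('s')(j) = Pow(j, 2)
Function('S')(V) = Add(Mul(-109, Pow(V, -1)), Mul(Rational(1, 44), Pow(2, Rational(1, 2)), Pow(V, Rational(1, 2)))) (Function('S')(V) = Add(Mul(-109, Pow(V, -1)), Mul(Pow(Mul(2, V), Rational(1, 2)), Rational(1, 44))) = Add(Mul(-109, Pow(V, -1)), Mul(Mul(Pow(2, Rational(1, 2)), Pow(V, Rational(1, 2))), Rational(1, 44))) = Add(Mul(-109, Pow(V, -1)), Mul(Rational(1, 44), Pow(2, Rational(1, 2)), Pow(V, Rational(1, 2)))))
Add(19360, Function('S')(Function('s')(Mul(Add(6, 5), -1)))) = Add(19360, Mul(Rational(1, 44), Pow(Pow(Mul(Add(6, 5), -1), 2), -1), Add(-4796, Mul(Pow(2, Rational(1, 2)), Pow(Pow(Mul(Add(6, 5), -1), 2), Rational(3, 2)))))) = Add(19360, Mul(Rational(1, 44), Pow(Pow(Mul(11, -1), 2), -1), Add(-4796, Mul(Pow(2, Rational(1, 2)), Pow(Pow(Mul(11, -1), 2), Rational(3, 2)))))) = Add(19360, Mul(Rational(1, 44), Pow(Pow(-11, 2), -1), Add(-4796, Mul(Pow(2, Rational(1, 2)), Pow(Pow(-11, 2), Rational(3, 2)))))) = Add(19360, Mul(Rational(1, 44), Pow(121, -1), Add(-4796, Mul(Pow(2, Rational(1, 2)), Pow(121, Rational(3, 2)))))) = Add(19360, Mul(Rational(1, 44), Rational(1, 121), Add(-4796, Mul(Pow(2, Rational(1, 2)), 1331)))) = Add(19360, Mul(Rational(1, 44), Rational(1, 121), Add(-4796, Mul(1331, Pow(2, Rational(1, 2)))))) = Add(19360, Add(Rational(-109, 121), Mul(Rational(1, 4), Pow(2, Rational(1, 2))))) = Add(Rational(2342451, 121), Mul(Rational(1, 4), Pow(2, Rational(1, 2))))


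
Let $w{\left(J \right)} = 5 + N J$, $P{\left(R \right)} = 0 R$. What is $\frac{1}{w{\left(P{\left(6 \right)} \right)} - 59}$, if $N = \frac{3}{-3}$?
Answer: $- \frac{1}{54} \approx -0.018519$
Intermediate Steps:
$N = -1$ ($N = 3 \left(- \frac{1}{3}\right) = -1$)
$P{\left(R \right)} = 0$
$w{\left(J \right)} = 5 - J$
$\frac{1}{w{\left(P{\left(6 \right)} \right)} - 59} = \frac{1}{\left(5 - 0\right) - 59} = \frac{1}{\left(5 + 0\right) - 59} = \frac{1}{5 - 59} = \frac{1}{-54} = - \frac{1}{54}$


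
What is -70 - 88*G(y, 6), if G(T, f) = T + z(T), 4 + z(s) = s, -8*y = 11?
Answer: 524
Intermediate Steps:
y = -11/8 (y = -⅛*11 = -11/8 ≈ -1.3750)
z(s) = -4 + s
G(T, f) = -4 + 2*T (G(T, f) = T + (-4 + T) = -4 + 2*T)
-70 - 88*G(y, 6) = -70 - 88*(-4 + 2*(-11/8)) = -70 - 88*(-4 - 11/4) = -70 - 88*(-27/4) = -70 + 594 = 524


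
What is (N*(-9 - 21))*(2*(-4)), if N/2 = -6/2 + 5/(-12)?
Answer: -1640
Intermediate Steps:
N = -41/6 (N = 2*(-6/2 + 5/(-12)) = 2*(-6*½ + 5*(-1/12)) = 2*(-3 - 5/12) = 2*(-41/12) = -41/6 ≈ -6.8333)
(N*(-9 - 21))*(2*(-4)) = (-41*(-9 - 21)/6)*(2*(-4)) = -41/6*(-30)*(-8) = 205*(-8) = -1640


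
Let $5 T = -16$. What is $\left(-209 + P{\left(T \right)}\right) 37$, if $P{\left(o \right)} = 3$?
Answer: $-7622$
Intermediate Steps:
$T = - \frac{16}{5}$ ($T = \frac{1}{5} \left(-16\right) = - \frac{16}{5} \approx -3.2$)
$\left(-209 + P{\left(T \right)}\right) 37 = \left(-209 + 3\right) 37 = \left(-206\right) 37 = -7622$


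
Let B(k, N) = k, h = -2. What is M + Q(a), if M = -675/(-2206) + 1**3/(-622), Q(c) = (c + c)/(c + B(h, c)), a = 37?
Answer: 29038827/12006155 ≈ 2.4187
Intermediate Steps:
Q(c) = 2*c/(-2 + c) (Q(c) = (c + c)/(c - 2) = (2*c)/(-2 + c) = 2*c/(-2 + c))
M = 104411/343033 (M = -675*(-1/2206) + 1*(-1/622) = 675/2206 - 1/622 = 104411/343033 ≈ 0.30438)
M + Q(a) = 104411/343033 + 2*37/(-2 + 37) = 104411/343033 + 2*37/35 = 104411/343033 + 2*37*(1/35) = 104411/343033 + 74/35 = 29038827/12006155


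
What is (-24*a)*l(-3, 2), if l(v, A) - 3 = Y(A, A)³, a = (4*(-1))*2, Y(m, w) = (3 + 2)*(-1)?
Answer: -23424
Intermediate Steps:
Y(m, w) = -5 (Y(m, w) = 5*(-1) = -5)
a = -8 (a = -4*2 = -8)
l(v, A) = -122 (l(v, A) = 3 + (-5)³ = 3 - 125 = -122)
(-24*a)*l(-3, 2) = -24*(-8)*(-122) = 192*(-122) = -23424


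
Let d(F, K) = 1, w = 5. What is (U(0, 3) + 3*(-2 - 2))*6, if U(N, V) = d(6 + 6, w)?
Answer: -66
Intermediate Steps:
U(N, V) = 1
(U(0, 3) + 3*(-2 - 2))*6 = (1 + 3*(-2 - 2))*6 = (1 + 3*(-4))*6 = (1 - 12)*6 = -11*6 = -66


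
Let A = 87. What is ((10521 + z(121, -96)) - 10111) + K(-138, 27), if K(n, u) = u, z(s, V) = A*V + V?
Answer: -8011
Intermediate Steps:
z(s, V) = 88*V (z(s, V) = 87*V + V = 88*V)
((10521 + z(121, -96)) - 10111) + K(-138, 27) = ((10521 + 88*(-96)) - 10111) + 27 = ((10521 - 8448) - 10111) + 27 = (2073 - 10111) + 27 = -8038 + 27 = -8011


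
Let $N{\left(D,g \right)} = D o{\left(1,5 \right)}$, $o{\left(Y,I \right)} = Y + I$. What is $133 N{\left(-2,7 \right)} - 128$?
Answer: $-1724$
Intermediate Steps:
$o{\left(Y,I \right)} = I + Y$
$N{\left(D,g \right)} = 6 D$ ($N{\left(D,g \right)} = D \left(5 + 1\right) = D 6 = 6 D$)
$133 N{\left(-2,7 \right)} - 128 = 133 \cdot 6 \left(-2\right) - 128 = 133 \left(-12\right) - 128 = -1596 - 128 = -1724$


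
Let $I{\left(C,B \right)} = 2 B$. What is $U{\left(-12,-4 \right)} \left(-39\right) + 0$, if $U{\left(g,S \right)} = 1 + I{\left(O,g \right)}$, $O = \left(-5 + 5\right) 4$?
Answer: $897$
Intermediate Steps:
$O = 0$ ($O = 0 \cdot 4 = 0$)
$U{\left(g,S \right)} = 1 + 2 g$
$U{\left(-12,-4 \right)} \left(-39\right) + 0 = \left(1 + 2 \left(-12\right)\right) \left(-39\right) + 0 = \left(1 - 24\right) \left(-39\right) + 0 = \left(-23\right) \left(-39\right) + 0 = 897 + 0 = 897$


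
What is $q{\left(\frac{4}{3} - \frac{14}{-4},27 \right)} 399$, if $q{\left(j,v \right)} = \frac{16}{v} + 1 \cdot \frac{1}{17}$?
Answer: $\frac{39767}{153} \approx 259.92$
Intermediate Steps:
$q{\left(j,v \right)} = \frac{1}{17} + \frac{16}{v}$ ($q{\left(j,v \right)} = \frac{16}{v} + 1 \cdot \frac{1}{17} = \frac{16}{v} + \frac{1}{17} = \frac{1}{17} + \frac{16}{v}$)
$q{\left(\frac{4}{3} - \frac{14}{-4},27 \right)} 399 = \frac{272 + 27}{17 \cdot 27} \cdot 399 = \frac{1}{17} \cdot \frac{1}{27} \cdot 299 \cdot 399 = \frac{299}{459} \cdot 399 = \frac{39767}{153}$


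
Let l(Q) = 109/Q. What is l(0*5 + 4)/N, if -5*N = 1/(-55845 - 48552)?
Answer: 56896365/4 ≈ 1.4224e+7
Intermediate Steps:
N = 1/521985 (N = -1/(5*(-55845 - 48552)) = -⅕/(-104397) = -⅕*(-1/104397) = 1/521985 ≈ 1.9158e-6)
l(0*5 + 4)/N = (109/(0*5 + 4))/(1/521985) = (109/(0 + 4))*521985 = (109/4)*521985 = 56896365/4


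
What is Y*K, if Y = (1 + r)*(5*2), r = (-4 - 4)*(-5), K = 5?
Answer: 2050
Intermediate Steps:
r = 40 (r = -8*(-5) = 40)
Y = 410 (Y = (1 + 40)*(5*2) = 41*10 = 410)
Y*K = 410*5 = 2050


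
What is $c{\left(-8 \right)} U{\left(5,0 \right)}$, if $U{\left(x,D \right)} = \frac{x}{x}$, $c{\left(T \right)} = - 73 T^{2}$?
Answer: $-4672$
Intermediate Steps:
$U{\left(x,D \right)} = 1$
$c{\left(-8 \right)} U{\left(5,0 \right)} = - 73 \left(-8\right)^{2} \cdot 1 = \left(-73\right) 64 \cdot 1 = \left(-4672\right) 1 = -4672$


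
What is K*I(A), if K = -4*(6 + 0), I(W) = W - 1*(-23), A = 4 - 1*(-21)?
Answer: -1152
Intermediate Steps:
A = 25 (A = 4 + 21 = 25)
I(W) = 23 + W (I(W) = W + 23 = 23 + W)
K = -24 (K = -4*6 = -24)
K*I(A) = -24*(23 + 25) = -24*48 = -1152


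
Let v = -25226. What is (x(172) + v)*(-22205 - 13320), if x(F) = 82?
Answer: 893240600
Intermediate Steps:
(x(172) + v)*(-22205 - 13320) = (82 - 25226)*(-22205 - 13320) = -25144*(-35525) = 893240600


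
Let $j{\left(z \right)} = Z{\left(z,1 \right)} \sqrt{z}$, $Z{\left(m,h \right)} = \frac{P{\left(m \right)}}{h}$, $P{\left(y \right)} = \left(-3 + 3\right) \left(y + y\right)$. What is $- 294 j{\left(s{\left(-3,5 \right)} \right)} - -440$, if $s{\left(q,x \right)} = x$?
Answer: $440$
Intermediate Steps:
$P{\left(y \right)} = 0$ ($P{\left(y \right)} = 0 \cdot 2 y = 0$)
$Z{\left(m,h \right)} = 0$ ($Z{\left(m,h \right)} = \frac{0}{h} = 0$)
$j{\left(z \right)} = 0$ ($j{\left(z \right)} = 0 \sqrt{z} = 0$)
$- 294 j{\left(s{\left(-3,5 \right)} \right)} - -440 = \left(-294\right) 0 - -440 = 0 + 440 = 440$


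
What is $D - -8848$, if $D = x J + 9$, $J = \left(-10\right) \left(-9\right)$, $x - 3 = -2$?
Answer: $8947$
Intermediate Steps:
$x = 1$ ($x = 3 - 2 = 1$)
$J = 90$
$D = 99$ ($D = 1 \cdot 90 + 9 = 90 + 9 = 99$)
$D - -8848 = 99 - -8848 = 99 + 8848 = 8947$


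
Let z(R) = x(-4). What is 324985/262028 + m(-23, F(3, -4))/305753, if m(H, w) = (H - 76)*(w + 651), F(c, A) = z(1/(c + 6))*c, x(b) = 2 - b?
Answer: 82010762237/80115847084 ≈ 1.0237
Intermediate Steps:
z(R) = 6 (z(R) = 2 - 1*(-4) = 2 + 4 = 6)
F(c, A) = 6*c
m(H, w) = (-76 + H)*(651 + w)
324985/262028 + m(-23, F(3, -4))/305753 = 324985/262028 + (-49476 - 456*3 + 651*(-23) - 138*3)/305753 = 324985*(1/262028) + (-49476 - 76*18 - 14973 - 23*18)*(1/305753) = 324985/262028 + (-49476 - 1368 - 14973 - 414)*(1/305753) = 324985/262028 - 66231*1/305753 = 324985/262028 - 66231/305753 = 82010762237/80115847084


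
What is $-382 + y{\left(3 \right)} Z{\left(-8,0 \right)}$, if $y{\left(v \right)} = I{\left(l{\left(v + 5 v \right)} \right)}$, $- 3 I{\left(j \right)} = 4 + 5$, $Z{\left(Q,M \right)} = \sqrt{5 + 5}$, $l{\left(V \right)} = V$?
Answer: $-382 - 3 \sqrt{10} \approx -391.49$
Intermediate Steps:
$Z{\left(Q,M \right)} = \sqrt{10}$
$I{\left(j \right)} = -3$ ($I{\left(j \right)} = - \frac{4 + 5}{3} = \left(- \frac{1}{3}\right) 9 = -3$)
$y{\left(v \right)} = -3$
$-382 + y{\left(3 \right)} Z{\left(-8,0 \right)} = -382 - 3 \sqrt{10}$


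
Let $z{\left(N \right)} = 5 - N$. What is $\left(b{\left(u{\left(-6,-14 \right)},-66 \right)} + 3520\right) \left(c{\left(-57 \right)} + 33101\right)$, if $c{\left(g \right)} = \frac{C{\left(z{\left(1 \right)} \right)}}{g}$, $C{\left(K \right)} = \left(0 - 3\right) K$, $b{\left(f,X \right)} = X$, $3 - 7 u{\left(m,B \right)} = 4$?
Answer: $\frac{2172300042}{19} \approx 1.1433 \cdot 10^{8}$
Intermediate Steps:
$u{\left(m,B \right)} = - \frac{1}{7}$ ($u{\left(m,B \right)} = \frac{3}{7} - \frac{4}{7} = - \frac{1}{7}$)
$C{\left(K \right)} = - 3 K$
$c{\left(g \right)} = - \frac{12}{g}$ ($c{\left(g \right)} = \frac{\left(-3\right) \left(5 - 1\right)}{g} = \frac{\left(-3\right) 4}{g} = - \frac{12}{g}$)
$\left(b{\left(u{\left(-6,-14 \right)},-66 \right)} + 3520\right) \left(c{\left(-57 \right)} + 33101\right) = \left(-66 + 3520\right) \left(- \frac{12}{-57} + 33101\right) = 3454 \left(\left(-12\right) \left(- \frac{1}{57}\right) + 33101\right) = 3454 \left(\frac{4}{19} + 33101\right) = 3454 \cdot \frac{628923}{19} = \frac{2172300042}{19}$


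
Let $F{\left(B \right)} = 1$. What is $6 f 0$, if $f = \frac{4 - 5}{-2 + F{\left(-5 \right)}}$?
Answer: $0$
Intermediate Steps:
$f = 1$ ($f = \frac{4 - 5}{-2 + 1} = - \frac{1}{-1} = \left(-1\right) \left(-1\right) = 1$)
$6 f 0 = 6 \cdot 1 \cdot 0 = 6 \cdot 0 = 0$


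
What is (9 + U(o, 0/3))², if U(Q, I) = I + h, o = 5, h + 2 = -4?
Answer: 9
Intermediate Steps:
h = -6 (h = -2 - 4 = -6)
U(Q, I) = -6 + I (U(Q, I) = I - 6 = -6 + I)
(9 + U(o, 0/3))² = (9 + (-6 + 0/3))² = (9 + (-6 + 0*(⅓)))² = (9 + (-6 + 0))² = (9 - 6)² = 3² = 9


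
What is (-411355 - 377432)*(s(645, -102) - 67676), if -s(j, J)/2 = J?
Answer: 53221036464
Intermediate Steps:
s(j, J) = -2*J
(-411355 - 377432)*(s(645, -102) - 67676) = (-411355 - 377432)*(-2*(-102) - 67676) = -788787*(204 - 67676) = -788787*(-67472) = 53221036464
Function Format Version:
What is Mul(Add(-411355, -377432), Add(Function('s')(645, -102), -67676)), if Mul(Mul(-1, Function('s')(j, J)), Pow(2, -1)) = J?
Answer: 53221036464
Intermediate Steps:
Function('s')(j, J) = Mul(-2, J)
Mul(Add(-411355, -377432), Add(Function('s')(645, -102), -67676)) = Mul(Add(-411355, -377432), Add(Mul(-2, -102), -67676)) = Mul(-788787, Add(204, -67676)) = Mul(-788787, -67472) = 53221036464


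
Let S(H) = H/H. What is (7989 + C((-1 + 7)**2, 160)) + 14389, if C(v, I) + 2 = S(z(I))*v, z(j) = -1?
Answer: 22412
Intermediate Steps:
S(H) = 1
C(v, I) = -2 + v (C(v, I) = -2 + 1*v = -2 + v)
(7989 + C((-1 + 7)**2, 160)) + 14389 = (7989 + (-2 + (-1 + 7)**2)) + 14389 = (7989 + (-2 + 6**2)) + 14389 = (7989 + (-2 + 36)) + 14389 = (7989 + 34) + 14389 = 8023 + 14389 = 22412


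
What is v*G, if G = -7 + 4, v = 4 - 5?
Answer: 3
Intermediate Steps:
v = -1
G = -3
v*G = -1*(-3) = 3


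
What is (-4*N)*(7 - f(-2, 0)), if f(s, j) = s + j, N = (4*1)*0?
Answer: 0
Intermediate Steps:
N = 0 (N = 4*0 = 0)
f(s, j) = j + s
(-4*N)*(7 - f(-2, 0)) = (-4*0)*(7 - (0 - 2)) = 0*(7 - 1*(-2)) = 0*(7 + 2) = 0*9 = 0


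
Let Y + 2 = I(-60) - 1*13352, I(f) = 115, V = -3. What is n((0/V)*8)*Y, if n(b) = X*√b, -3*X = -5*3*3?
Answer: 0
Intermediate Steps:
X = 15 (X = -(-5*3)*3/3 = -(-5)*3 = -⅓*(-45) = 15)
Y = -13239 (Y = -2 + (115 - 1*13352) = -2 + (115 - 13352) = -2 - 13237 = -13239)
n(b) = 15*√b
n((0/V)*8)*Y = (15*√((0/(-3))*8))*(-13239) = (15*√((0*(-⅓))*8))*(-13239) = (15*√(0*8))*(-13239) = (15*√0)*(-13239) = (15*0)*(-13239) = 0*(-13239) = 0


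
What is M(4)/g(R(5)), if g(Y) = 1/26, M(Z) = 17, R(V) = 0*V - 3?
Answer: 442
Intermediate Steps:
R(V) = -3 (R(V) = 0 - 3 = -3)
g(Y) = 1/26
M(4)/g(R(5)) = 17/(1/26) = 17*26 = 442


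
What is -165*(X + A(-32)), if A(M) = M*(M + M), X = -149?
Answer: -313335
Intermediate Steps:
A(M) = 2*M² (A(M) = M*(2*M) = 2*M²)
-165*(X + A(-32)) = -165*(-149 + 2*(-32)²) = -165*(-149 + 2*1024) = -165*(-149 + 2048) = -165*1899 = -313335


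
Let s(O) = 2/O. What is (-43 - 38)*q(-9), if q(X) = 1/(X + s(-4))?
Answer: 162/19 ≈ 8.5263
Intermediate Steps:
q(X) = 1/(-½ + X) (q(X) = 1/(X + 2/(-4)) = 1/(X + 2*(-¼)) = 1/(X - ½) = 1/(-½ + X))
(-43 - 38)*q(-9) = (-43 - 38)*(2/(-1 + 2*(-9))) = -162/(-1 - 18) = -162/(-19) = -162*(-1)/19 = -81*(-2/19) = 162/19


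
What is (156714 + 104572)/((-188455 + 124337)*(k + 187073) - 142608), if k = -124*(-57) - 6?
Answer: -130643/6223845269 ≈ -2.0991e-5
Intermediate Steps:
k = 7062 (k = 7068 - 6 = 7062)
(156714 + 104572)/((-188455 + 124337)*(k + 187073) - 142608) = (156714 + 104572)/((-188455 + 124337)*(7062 + 187073) - 142608) = 261286/(-64118*194135 - 142608) = 261286/(-12447547930 - 142608) = 261286/(-12447690538) = 261286*(-1/12447690538) = -130643/6223845269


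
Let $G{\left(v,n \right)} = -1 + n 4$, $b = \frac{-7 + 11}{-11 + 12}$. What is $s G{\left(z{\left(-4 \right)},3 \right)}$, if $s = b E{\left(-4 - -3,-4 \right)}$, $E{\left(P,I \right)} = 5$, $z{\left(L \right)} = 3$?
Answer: $220$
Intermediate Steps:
$b = 4$ ($b = \frac{4}{1} = 4 \cdot 1 = 4$)
$G{\left(v,n \right)} = -1 + 4 n$
$s = 20$ ($s = 4 \cdot 5 = 20$)
$s G{\left(z{\left(-4 \right)},3 \right)} = 20 \left(-1 + 4 \cdot 3\right) = 20 \left(-1 + 12\right) = 20 \cdot 11 = 220$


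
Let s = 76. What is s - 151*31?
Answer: -4605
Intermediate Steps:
s - 151*31 = 76 - 151*31 = 76 - 4681 = -4605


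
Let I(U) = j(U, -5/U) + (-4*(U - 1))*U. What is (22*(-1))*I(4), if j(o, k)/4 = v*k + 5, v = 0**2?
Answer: 616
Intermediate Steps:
v = 0
j(o, k) = 20 (j(o, k) = 4*(0*k + 5) = 4*(0 + 5) = 4*5 = 20)
I(U) = 20 + U*(4 - 4*U) (I(U) = 20 + (-4*(U - 1))*U = 20 + (-4*(-1 + U))*U = 20 + (4 - 4*U)*U = 20 + U*(4 - 4*U))
(22*(-1))*I(4) = (22*(-1))*(20 - 4*4**2 + 4*4) = -22*(20 - 4*16 + 16) = -22*(20 - 64 + 16) = -22*(-28) = 616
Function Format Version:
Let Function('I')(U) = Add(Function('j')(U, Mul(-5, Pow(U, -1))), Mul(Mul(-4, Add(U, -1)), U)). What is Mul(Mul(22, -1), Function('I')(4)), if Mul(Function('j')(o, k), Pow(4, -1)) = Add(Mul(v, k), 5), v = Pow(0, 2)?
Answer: 616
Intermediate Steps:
v = 0
Function('j')(o, k) = 20 (Function('j')(o, k) = Mul(4, Add(Mul(0, k), 5)) = Mul(4, Add(0, 5)) = Mul(4, 5) = 20)
Function('I')(U) = Add(20, Mul(U, Add(4, Mul(-4, U)))) (Function('I')(U) = Add(20, Mul(Mul(-4, Add(U, -1)), U)) = Add(20, Mul(Mul(-4, Add(-1, U)), U)) = Add(20, Mul(Add(4, Mul(-4, U)), U)) = Add(20, Mul(U, Add(4, Mul(-4, U)))))
Mul(Mul(22, -1), Function('I')(4)) = Mul(Mul(22, -1), Add(20, Mul(-4, Pow(4, 2)), Mul(4, 4))) = Mul(-22, Add(20, Mul(-4, 16), 16)) = Mul(-22, Add(20, -64, 16)) = Mul(-22, -28) = 616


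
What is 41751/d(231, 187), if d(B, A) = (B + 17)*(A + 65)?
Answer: 4639/6944 ≈ 0.66806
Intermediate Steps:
d(B, A) = (17 + B)*(65 + A)
41751/d(231, 187) = 41751/(1105 + 17*187 + 65*231 + 187*231) = 41751/(1105 + 3179 + 15015 + 43197) = 41751/62496 = 41751*(1/62496) = 4639/6944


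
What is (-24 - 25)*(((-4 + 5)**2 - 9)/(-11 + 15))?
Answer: 98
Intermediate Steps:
(-24 - 25)*(((-4 + 5)**2 - 9)/(-11 + 15)) = -49*(1**2 - 9)/4 = -49*(1 - 9)/4 = -(-392)/4 = -49*(-2) = 98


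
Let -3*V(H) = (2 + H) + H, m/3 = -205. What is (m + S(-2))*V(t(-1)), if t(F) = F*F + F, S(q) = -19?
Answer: 1268/3 ≈ 422.67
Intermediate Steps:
m = -615 (m = 3*(-205) = -615)
t(F) = F + F**2 (t(F) = F**2 + F = F + F**2)
V(H) = -2/3 - 2*H/3 (V(H) = -((2 + H) + H)/3 = -(2 + 2*H)/3 = -2/3 - 2*H/3)
(m + S(-2))*V(t(-1)) = (-615 - 19)*(-2/3 - (-2)*(1 - 1)/3) = -634*(-2/3 - (-2)*0/3) = -634*(-2/3 - 2/3*0) = -634*(-2/3 + 0) = -634*(-2/3) = 1268/3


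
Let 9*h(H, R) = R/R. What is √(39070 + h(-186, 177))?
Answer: √351631/3 ≈ 197.66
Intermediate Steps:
h(H, R) = ⅑ (h(H, R) = (R/R)/9 = (⅑)*1 = ⅑)
√(39070 + h(-186, 177)) = √(39070 + ⅑) = √(351631/9) = √351631/3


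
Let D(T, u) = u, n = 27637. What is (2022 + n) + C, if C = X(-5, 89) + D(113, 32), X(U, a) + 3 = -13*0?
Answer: 29688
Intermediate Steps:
X(U, a) = -3 (X(U, a) = -3 - 13*0 = -3 + 0 = -3)
C = 29 (C = -3 + 32 = 29)
(2022 + n) + C = (2022 + 27637) + 29 = 29659 + 29 = 29688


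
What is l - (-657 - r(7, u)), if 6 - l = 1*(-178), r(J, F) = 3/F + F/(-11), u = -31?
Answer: 287709/341 ≈ 843.72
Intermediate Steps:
r(J, F) = 3/F - F/11 (r(J, F) = 3/F + F*(-1/11) = 3/F - F/11)
l = 184 (l = 6 - (-178) = 6 - 1*(-178) = 6 + 178 = 184)
l - (-657 - r(7, u)) = 184 - (-657 - (3/(-31) - 1/11*(-31))) = 184 - (-657 - (3*(-1/31) + 31/11)) = 184 - (-657 - (-3/31 + 31/11)) = 184 - (-657 - 1*928/341) = 184 - (-657 - 928/341) = 184 - 1*(-224965/341) = 184 + 224965/341 = 287709/341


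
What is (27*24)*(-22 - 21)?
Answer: -27864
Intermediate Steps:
(27*24)*(-22 - 21) = 648*(-43) = -27864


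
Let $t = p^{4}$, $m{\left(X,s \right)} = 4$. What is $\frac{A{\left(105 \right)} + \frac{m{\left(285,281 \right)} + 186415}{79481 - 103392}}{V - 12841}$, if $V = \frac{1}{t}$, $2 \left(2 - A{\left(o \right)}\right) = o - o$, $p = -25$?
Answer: $\frac{18046484375}{39979316528488} \approx 0.0004514$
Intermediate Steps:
$A{\left(o \right)} = 2$ ($A{\left(o \right)} = 2 - \frac{o - o}{2} = 2 - 0 = 2 + 0 = 2$)
$t = 390625$ ($t = \left(-25\right)^{4} = 390625$)
$V = \frac{1}{390625} \approx 2.56 \cdot 10^{-6}$
$\frac{A{\left(105 \right)} + \frac{m{\left(285,281 \right)} + 186415}{79481 - 103392}}{V - 12841} = \frac{2 + \frac{4 + 186415}{79481 - 103392}}{\frac{1}{390625} - 12841} = \frac{2 + \frac{186419}{-23911}}{- \frac{5016015624}{390625}} = \left(2 + 186419 \left(- \frac{1}{23911}\right)\right) \left(- \frac{390625}{5016015624}\right) = \left(2 - \frac{186419}{23911}\right) \left(- \frac{390625}{5016015624}\right) = \left(- \frac{138597}{23911}\right) \left(- \frac{390625}{5016015624}\right) = \frac{18046484375}{39979316528488}$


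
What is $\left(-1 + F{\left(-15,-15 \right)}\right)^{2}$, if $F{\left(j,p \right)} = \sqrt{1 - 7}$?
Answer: $\left(1 - i \sqrt{6}\right)^{2} \approx -5.0 - 4.899 i$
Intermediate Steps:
$F{\left(j,p \right)} = i \sqrt{6}$ ($F{\left(j,p \right)} = \sqrt{-6} = i \sqrt{6}$)
$\left(-1 + F{\left(-15,-15 \right)}\right)^{2} = \left(-1 + i \sqrt{6}\right)^{2}$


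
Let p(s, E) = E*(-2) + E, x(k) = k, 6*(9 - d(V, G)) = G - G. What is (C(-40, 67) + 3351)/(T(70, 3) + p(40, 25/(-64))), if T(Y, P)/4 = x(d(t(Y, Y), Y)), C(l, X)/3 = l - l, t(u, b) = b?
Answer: 214464/2329 ≈ 92.084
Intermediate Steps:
d(V, G) = 9 (d(V, G) = 9 - (G - G)/6 = 9 - 1/6*0 = 9 + 0 = 9)
C(l, X) = 0 (C(l, X) = 3*(l - l) = 3*0 = 0)
p(s, E) = -E (p(s, E) = -2*E + E = -E)
T(Y, P) = 36 (T(Y, P) = 4*9 = 36)
(C(-40, 67) + 3351)/(T(70, 3) + p(40, 25/(-64))) = (0 + 3351)/(36 - 25/(-64)) = 3351/(36 - 25*(-1)/64) = 3351/(36 - 1*(-25/64)) = 3351/(36 + 25/64) = 3351/(2329/64) = 3351*(64/2329) = 214464/2329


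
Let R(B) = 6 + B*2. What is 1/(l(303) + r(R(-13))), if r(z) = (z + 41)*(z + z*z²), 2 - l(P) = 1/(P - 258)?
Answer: -45/7578811 ≈ -5.9376e-6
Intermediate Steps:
l(P) = 2 - 1/(-258 + P) (l(P) = 2 - 1/(P - 258) = 2 - 1/(-258 + P))
R(B) = 6 + 2*B
r(z) = (41 + z)*(z + z³)
1/(l(303) + r(R(-13))) = 1/((-517 + 2*303)/(-258 + 303) + (6 + 2*(-13))*(41 + (6 + 2*(-13)) + (6 + 2*(-13))³ + 41*(6 + 2*(-13))²)) = 1/((-517 + 606)/45 + (6 - 26)*(41 + (6 - 26) + (6 - 26)³ + 41*(6 - 26)²)) = 1/((1/45)*89 - 20*(41 - 20 + (-20)³ + 41*(-20)²)) = 1/(89/45 - 20*(41 - 20 - 8000 + 41*400)) = 1/(89/45 - 20*(41 - 20 - 8000 + 16400)) = 1/(89/45 - 20*8421) = 1/(89/45 - 168420) = 1/(-7578811/45) = -45/7578811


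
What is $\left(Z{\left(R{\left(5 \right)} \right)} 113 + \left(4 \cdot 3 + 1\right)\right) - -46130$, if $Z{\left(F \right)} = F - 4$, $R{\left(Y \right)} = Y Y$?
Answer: $48516$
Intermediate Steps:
$R{\left(Y \right)} = Y^{2}$
$Z{\left(F \right)} = -4 + F$
$\left(Z{\left(R{\left(5 \right)} \right)} 113 + \left(4 \cdot 3 + 1\right)\right) - -46130 = \left(\left(-4 + 5^{2}\right) 113 + \left(4 \cdot 3 + 1\right)\right) - -46130 = \left(\left(-4 + 25\right) 113 + \left(12 + 1\right)\right) + 46130 = \left(21 \cdot 113 + 13\right) + 46130 = \left(2373 + 13\right) + 46130 = 2386 + 46130 = 48516$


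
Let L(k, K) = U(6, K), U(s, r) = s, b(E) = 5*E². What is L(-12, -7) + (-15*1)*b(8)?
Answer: -4794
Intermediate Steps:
L(k, K) = 6
L(-12, -7) + (-15*1)*b(8) = 6 + (-15*1)*(5*8²) = 6 - 75*64 = 6 - 15*320 = 6 - 4800 = -4794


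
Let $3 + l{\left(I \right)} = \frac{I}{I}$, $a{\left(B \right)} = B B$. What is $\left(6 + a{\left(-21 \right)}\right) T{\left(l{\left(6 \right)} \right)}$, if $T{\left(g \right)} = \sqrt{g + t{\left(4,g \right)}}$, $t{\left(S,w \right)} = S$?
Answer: $447 \sqrt{2} \approx 632.15$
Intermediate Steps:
$a{\left(B \right)} = B^{2}$
$l{\left(I \right)} = -2$ ($l{\left(I \right)} = -3 + \frac{I}{I} = -3 + 1 = -2$)
$T{\left(g \right)} = \sqrt{4 + g}$ ($T{\left(g \right)} = \sqrt{g + 4} = \sqrt{4 + g}$)
$\left(6 + a{\left(-21 \right)}\right) T{\left(l{\left(6 \right)} \right)} = \left(6 + \left(-21\right)^{2}\right) \sqrt{4 - 2} = \left(6 + 441\right) \sqrt{2} = 447 \sqrt{2}$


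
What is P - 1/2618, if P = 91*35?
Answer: 8338329/2618 ≈ 3185.0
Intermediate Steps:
P = 3185
P - 1/2618 = 3185 - 1/2618 = 8338329/2618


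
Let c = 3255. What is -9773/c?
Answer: -9773/3255 ≈ -3.0025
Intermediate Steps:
-9773/c = -9773/3255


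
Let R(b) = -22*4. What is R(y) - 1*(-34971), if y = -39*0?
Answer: 34883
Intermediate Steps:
y = 0
R(b) = -88
R(y) - 1*(-34971) = -88 - 1*(-34971) = -88 + 34971 = 34883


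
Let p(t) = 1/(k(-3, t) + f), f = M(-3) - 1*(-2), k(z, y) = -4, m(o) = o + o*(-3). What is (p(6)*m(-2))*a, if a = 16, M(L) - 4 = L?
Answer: -64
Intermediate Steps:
m(o) = -2*o (m(o) = o - 3*o = -2*o)
M(L) = 4 + L
f = 3 (f = (4 - 3) - 1*(-2) = 1 + 2 = 3)
p(t) = -1 (p(t) = 1/(-4 + 3) = 1/(-1) = -1)
(p(6)*m(-2))*a = -(-2)*(-2)*16 = -1*4*16 = -4*16 = -64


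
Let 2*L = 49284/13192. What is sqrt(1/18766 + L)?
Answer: sqrt(1788802672325647)/30945134 ≈ 1.3667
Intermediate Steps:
L = 12321/6596 (L = (49284/13192)/2 = (49284*(1/13192))/2 = (1/2)*(12321/3298) = 12321/6596 ≈ 1.8680)
sqrt(1/18766 + L) = sqrt(1/18766 + 12321/6596) = sqrt(115611241/61890268) = sqrt(1788802672325647)/30945134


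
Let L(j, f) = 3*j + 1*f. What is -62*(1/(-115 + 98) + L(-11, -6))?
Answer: 41168/17 ≈ 2421.6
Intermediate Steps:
L(j, f) = f + 3*j (L(j, f) = 3*j + f = f + 3*j)
-62*(1/(-115 + 98) + L(-11, -6)) = -62*(1/(-115 + 98) + (-6 + 3*(-11))) = -62*(1/(-17) + (-6 - 33)) = -62*(-1/17 - 39) = -62*(-664/17) = 41168/17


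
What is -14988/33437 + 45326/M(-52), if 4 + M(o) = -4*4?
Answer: -757932611/334370 ≈ -2266.8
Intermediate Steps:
M(o) = -20 (M(o) = -4 - 4*4 = -4 - 16 = -20)
-14988/33437 + 45326/M(-52) = -14988/33437 + 45326/(-20) = -14988*1/33437 + 45326*(-1/20) = -14988/33437 - 22663/10 = -757932611/334370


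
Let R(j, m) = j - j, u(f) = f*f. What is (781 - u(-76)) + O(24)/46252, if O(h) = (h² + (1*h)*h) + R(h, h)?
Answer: -57756897/11563 ≈ -4995.0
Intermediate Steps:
u(f) = f²
R(j, m) = 0
O(h) = 2*h² (O(h) = (h² + (1*h)*h) + 0 = (h² + h*h) + 0 = (h² + h²) + 0 = 2*h² + 0 = 2*h²)
(781 - u(-76)) + O(24)/46252 = (781 - 1*(-76)²) + (2*24²)/46252 = (781 - 1*5776) + (2*576)*(1/46252) = (781 - 5776) + 1152*(1/46252) = -4995 + 288/11563 = -57756897/11563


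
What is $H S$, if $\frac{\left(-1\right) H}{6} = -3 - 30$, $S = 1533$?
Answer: $303534$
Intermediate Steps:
$H = 198$ ($H = - 6 \left(-3 - 30\right) = \left(-6\right) \left(-33\right) = 198$)
$H S = 198 \cdot 1533 = 303534$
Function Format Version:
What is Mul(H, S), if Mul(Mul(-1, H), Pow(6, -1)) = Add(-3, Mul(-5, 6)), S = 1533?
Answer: 303534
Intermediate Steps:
H = 198 (H = Mul(-6, Add(-3, Mul(-5, 6))) = Mul(-6, Add(-3, -30)) = Mul(-6, -33) = 198)
Mul(H, S) = Mul(198, 1533) = 303534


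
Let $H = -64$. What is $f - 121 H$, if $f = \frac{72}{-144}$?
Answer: $\frac{15487}{2} \approx 7743.5$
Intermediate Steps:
$f = - \frac{1}{2}$ ($f = 72 \left(- \frac{1}{144}\right) = - \frac{1}{2} \approx -0.5$)
$f - 121 H = - \frac{1}{2} - -7744 = - \frac{1}{2} + 7744 = \frac{15487}{2}$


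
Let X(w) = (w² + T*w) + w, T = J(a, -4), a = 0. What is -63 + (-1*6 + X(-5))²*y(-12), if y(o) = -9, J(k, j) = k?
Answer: -1827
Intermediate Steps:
T = 0
X(w) = w + w² (X(w) = (w² + 0*w) + w = (w² + 0) + w = w² + w = w + w²)
-63 + (-1*6 + X(-5))²*y(-12) = -63 + (-1*6 - 5*(1 - 5))²*(-9) = -63 + (-6 - 5*(-4))²*(-9) = -63 + (-6 + 20)²*(-9) = -63 + 14²*(-9) = -63 + 196*(-9) = -63 - 1764 = -1827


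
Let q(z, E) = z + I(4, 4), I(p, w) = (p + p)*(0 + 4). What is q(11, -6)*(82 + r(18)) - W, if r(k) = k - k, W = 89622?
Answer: -86096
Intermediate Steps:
I(p, w) = 8*p (I(p, w) = (2*p)*4 = 8*p)
q(z, E) = 32 + z (q(z, E) = z + 8*4 = z + 32 = 32 + z)
r(k) = 0
q(11, -6)*(82 + r(18)) - W = (32 + 11)*(82 + 0) - 1*89622 = 43*82 - 89622 = 3526 - 89622 = -86096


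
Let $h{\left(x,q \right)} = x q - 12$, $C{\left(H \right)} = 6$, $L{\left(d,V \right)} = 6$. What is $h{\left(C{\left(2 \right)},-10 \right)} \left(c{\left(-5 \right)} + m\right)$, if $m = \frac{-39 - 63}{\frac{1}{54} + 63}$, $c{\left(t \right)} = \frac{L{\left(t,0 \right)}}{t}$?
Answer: $\frac{3452976}{17015} \approx 202.94$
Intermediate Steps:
$c{\left(t \right)} = \frac{6}{t}$
$h{\left(x,q \right)} = -12 + q x$ ($h{\left(x,q \right)} = q x - 12 = -12 + q x$)
$m = - \frac{5508}{3403}$ ($m = - \frac{102}{\frac{1}{54} + 63} = - \frac{102}{\frac{3403}{54}} = \left(-102\right) \frac{54}{3403} = - \frac{5508}{3403} \approx -1.6186$)
$h{\left(C{\left(2 \right)},-10 \right)} \left(c{\left(-5 \right)} + m\right) = \left(-12 - 60\right) \left(\frac{6}{-5} - \frac{5508}{3403}\right) = \left(-12 - 60\right) \left(6 \left(- \frac{1}{5}\right) - \frac{5508}{3403}\right) = - 72 \left(- \frac{6}{5} - \frac{5508}{3403}\right) = \left(-72\right) \left(- \frac{47958}{17015}\right) = \frac{3452976}{17015}$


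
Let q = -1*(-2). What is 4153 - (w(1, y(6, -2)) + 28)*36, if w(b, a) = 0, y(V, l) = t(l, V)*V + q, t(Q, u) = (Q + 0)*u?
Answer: 3145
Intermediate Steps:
q = 2
t(Q, u) = Q*u
y(V, l) = 2 + l*V**2 (y(V, l) = (l*V)*V + 2 = (V*l)*V + 2 = l*V**2 + 2 = 2 + l*V**2)
4153 - (w(1, y(6, -2)) + 28)*36 = 4153 - (0 + 28)*36 = 4153 - 28*36 = 4153 - 1*1008 = 4153 - 1008 = 3145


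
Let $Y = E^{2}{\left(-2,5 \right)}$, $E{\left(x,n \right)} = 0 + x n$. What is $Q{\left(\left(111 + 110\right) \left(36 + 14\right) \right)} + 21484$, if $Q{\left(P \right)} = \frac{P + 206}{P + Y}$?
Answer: $\frac{119778928}{5575} \approx 21485.0$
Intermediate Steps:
$E{\left(x,n \right)} = n x$ ($E{\left(x,n \right)} = 0 + n x = n x$)
$Y = 100$ ($Y = \left(5 \left(-2\right)\right)^{2} = \left(-10\right)^{2} = 100$)
$Q{\left(P \right)} = \frac{206 + P}{100 + P}$ ($Q{\left(P \right)} = \frac{P + 206}{P + 100} = \frac{206 + P}{100 + P}$)
$Q{\left(\left(111 + 110\right) \left(36 + 14\right) \right)} + 21484 = \frac{206 + \left(111 + 110\right) \left(36 + 14\right)}{100 + \left(111 + 110\right) \left(36 + 14\right)} + 21484 = \frac{206 + 221 \cdot 50}{100 + 221 \cdot 50} + 21484 = \frac{206 + 11050}{100 + 11050} + 21484 = \frac{1}{11150} \cdot 11256 + 21484 = \frac{5628}{5575} + 21484 = \frac{119778928}{5575}$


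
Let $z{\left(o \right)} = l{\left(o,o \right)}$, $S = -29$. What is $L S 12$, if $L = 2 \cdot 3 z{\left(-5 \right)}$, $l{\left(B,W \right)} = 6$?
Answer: $-12528$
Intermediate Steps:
$z{\left(o \right)} = 6$
$L = 36$ ($L = 2 \cdot 3 \cdot 6 = 6 \cdot 6 = 36$)
$L S 12 = 36 \left(-29\right) 12 = \left(-1044\right) 12 = -12528$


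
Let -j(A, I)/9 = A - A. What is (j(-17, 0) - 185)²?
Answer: 34225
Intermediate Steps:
j(A, I) = 0 (j(A, I) = -9*(A - A) = -9*0 = 0)
(j(-17, 0) - 185)² = (0 - 185)² = (-185)² = 34225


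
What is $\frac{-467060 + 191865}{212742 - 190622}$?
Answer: $- \frac{55039}{4424} \approx -12.441$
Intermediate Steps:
$\frac{-467060 + 191865}{212742 - 190622} = - \frac{275195}{22120} = \left(-275195\right) \frac{1}{22120} = - \frac{55039}{4424}$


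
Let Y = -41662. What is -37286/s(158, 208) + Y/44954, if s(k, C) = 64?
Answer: -419705303/719264 ≈ -583.52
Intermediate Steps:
-37286/s(158, 208) + Y/44954 = -37286/64 - 41662/44954 = -37286*1/64 - 41662*1/44954 = -18643/32 - 20831/22477 = -419705303/719264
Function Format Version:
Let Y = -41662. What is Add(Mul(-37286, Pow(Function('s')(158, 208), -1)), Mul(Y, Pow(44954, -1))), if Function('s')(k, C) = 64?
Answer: Rational(-419705303, 719264) ≈ -583.52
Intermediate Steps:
Add(Mul(-37286, Pow(Function('s')(158, 208), -1)), Mul(Y, Pow(44954, -1))) = Add(Mul(-37286, Pow(64, -1)), Mul(-41662, Pow(44954, -1))) = Add(Mul(-37286, Rational(1, 64)), Mul(-41662, Rational(1, 44954))) = Add(Rational(-18643, 32), Rational(-20831, 22477)) = Rational(-419705303, 719264)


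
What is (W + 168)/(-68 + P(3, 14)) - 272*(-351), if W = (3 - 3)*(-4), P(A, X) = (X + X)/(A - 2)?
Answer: 477339/5 ≈ 95468.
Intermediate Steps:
P(A, X) = 2*X/(-2 + A) (P(A, X) = (2*X)/(-2 + A) = 2*X/(-2 + A))
W = 0 (W = 0*(-4) = 0)
(W + 168)/(-68 + P(3, 14)) - 272*(-351) = (0 + 168)/(-68 + 2*14/(-2 + 3)) - 272*(-351) = 168/(-68 + 2*14/1) + 95472 = 168/(-68 + 2*14*1) + 95472 = 168/(-68 + 28) + 95472 = 168/(-40) + 95472 = 168*(-1/40) + 95472 = -21/5 + 95472 = 477339/5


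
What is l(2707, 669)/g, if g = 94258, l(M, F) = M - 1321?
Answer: 693/47129 ≈ 0.014704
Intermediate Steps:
l(M, F) = -1321 + M
l(2707, 669)/g = (-1321 + 2707)/94258 = 1386*(1/94258) = 693/47129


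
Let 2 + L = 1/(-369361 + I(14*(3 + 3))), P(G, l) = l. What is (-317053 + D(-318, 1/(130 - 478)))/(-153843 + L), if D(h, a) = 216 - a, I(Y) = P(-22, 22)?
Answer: 13574350123075/6591231180896 ≈ 2.0595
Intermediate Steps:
I(Y) = 22
L = -738679/369339 (L = -2 + 1/(-369361 + 22) = -2 + 1/(-369339) = -2 - 1/369339 = -738679/369339 ≈ -2.0000)
(-317053 + D(-318, 1/(130 - 478)))/(-153843 + L) = (-317053 + (216 - 1/(130 - 478)))/(-153843 - 738679/369339) = (-317053 + (216 - 1/(-348)))/(-56820958456/369339) = (-317053 + (216 - 1*(-1/348)))*(-369339/56820958456) = (-317053 + (216 + 1/348))*(-369339/56820958456) = (-317053 + 75169/348)*(-369339/56820958456) = -110259275/348*(-369339/56820958456) = 13574350123075/6591231180896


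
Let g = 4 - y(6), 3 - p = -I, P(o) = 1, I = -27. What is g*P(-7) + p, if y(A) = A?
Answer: -26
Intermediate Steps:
p = -24 (p = 3 - (-1)*(-27) = 3 - 1*27 = 3 - 27 = -24)
g = -2 (g = 4 - 1*6 = 4 - 6 = -2)
g*P(-7) + p = -2*1 - 24 = -2 - 24 = -26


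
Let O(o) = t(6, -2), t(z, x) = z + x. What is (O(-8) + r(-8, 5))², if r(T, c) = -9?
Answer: 25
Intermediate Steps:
t(z, x) = x + z
O(o) = 4 (O(o) = -2 + 6 = 4)
(O(-8) + r(-8, 5))² = (4 - 9)² = (-5)² = 25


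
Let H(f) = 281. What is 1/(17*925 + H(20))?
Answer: 1/16006 ≈ 6.2477e-5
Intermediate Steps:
1/(17*925 + H(20)) = 1/(17*925 + 281) = 1/(15725 + 281) = 1/16006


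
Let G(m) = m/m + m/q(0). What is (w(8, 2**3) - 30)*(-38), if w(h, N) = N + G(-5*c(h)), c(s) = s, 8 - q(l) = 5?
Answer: 3914/3 ≈ 1304.7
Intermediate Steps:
q(l) = 3 (q(l) = 8 - 1*5 = 8 - 5 = 3)
G(m) = 1 + m/3 (G(m) = m/m + m/3 = 1 + m*(1/3) = 1 + m/3)
w(h, N) = 1 + N - 5*h/3 (w(h, N) = N + (1 + (-5*h)/3) = N + (1 - 5*h/3) = 1 + N - 5*h/3)
(w(8, 2**3) - 30)*(-38) = ((1 + 2**3 - 5/3*8) - 30)*(-38) = ((1 + 8 - 40/3) - 30)*(-38) = (-13/3 - 30)*(-38) = -103/3*(-38) = 3914/3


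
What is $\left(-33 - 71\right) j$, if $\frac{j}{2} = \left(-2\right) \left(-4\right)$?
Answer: $-1664$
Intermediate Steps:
$j = 16$ ($j = 2 \left(\left(-2\right) \left(-4\right)\right) = 2 \cdot 8 = 16$)
$\left(-33 - 71\right) j = \left(-33 - 71\right) 16 = \left(-104\right) 16 = -1664$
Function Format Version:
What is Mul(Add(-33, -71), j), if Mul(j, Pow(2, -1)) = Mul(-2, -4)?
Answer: -1664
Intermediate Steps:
j = 16 (j = Mul(2, Mul(-2, -4)) = Mul(2, 8) = 16)
Mul(Add(-33, -71), j) = Mul(Add(-33, -71), 16) = Mul(-104, 16) = -1664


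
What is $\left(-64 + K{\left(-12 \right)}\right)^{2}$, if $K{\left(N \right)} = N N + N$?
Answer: $4624$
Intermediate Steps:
$K{\left(N \right)} = N + N^{2}$ ($K{\left(N \right)} = N^{2} + N = N + N^{2}$)
$\left(-64 + K{\left(-12 \right)}\right)^{2} = \left(-64 - 12 \left(1 - 12\right)\right)^{2} = \left(-64 - -132\right)^{2} = \left(-64 + 132\right)^{2} = 68^{2} = 4624$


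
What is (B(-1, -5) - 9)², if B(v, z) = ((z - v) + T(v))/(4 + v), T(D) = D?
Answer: 1024/9 ≈ 113.78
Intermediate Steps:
B(v, z) = z/(4 + v) (B(v, z) = ((z - v) + v)/(4 + v) = z/(4 + v))
(B(-1, -5) - 9)² = (-5/(4 - 1) - 9)² = (-5/3 - 9)² = (-32/3)² = 1024/9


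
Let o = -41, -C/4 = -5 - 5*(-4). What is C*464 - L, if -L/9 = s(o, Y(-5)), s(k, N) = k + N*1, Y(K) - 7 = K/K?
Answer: -28137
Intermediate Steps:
Y(K) = 8 (Y(K) = 7 + K/K = 7 + 1 = 8)
C = -60 (C = -4*(-5 - 5*(-4)) = -4*(-5 + 20) = -4*15 = -60)
s(k, N) = N + k (s(k, N) = k + N = N + k)
L = 297 (L = -9*(8 - 41) = -9*(-33) = 297)
C*464 - L = -60*464 - 1*297 = -27840 - 297 = -28137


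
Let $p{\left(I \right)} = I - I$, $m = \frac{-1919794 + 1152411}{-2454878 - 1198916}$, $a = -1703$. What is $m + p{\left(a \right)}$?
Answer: $\frac{767383}{3653794} \approx 0.21002$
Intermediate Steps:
$m = \frac{767383}{3653794}$ ($m = - \frac{767383}{-3653794} = \left(-767383\right) \left(- \frac{1}{3653794}\right) = \frac{767383}{3653794} \approx 0.21002$)
$p{\left(I \right)} = 0$
$m + p{\left(a \right)} = \frac{767383}{3653794} + 0 = \frac{767383}{3653794}$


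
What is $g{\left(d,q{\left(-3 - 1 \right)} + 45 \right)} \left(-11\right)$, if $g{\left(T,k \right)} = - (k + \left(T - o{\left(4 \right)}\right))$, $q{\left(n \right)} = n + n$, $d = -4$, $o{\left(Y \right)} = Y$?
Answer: $319$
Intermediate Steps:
$q{\left(n \right)} = 2 n$
$g{\left(T,k \right)} = 4 - T - k$ ($g{\left(T,k \right)} = - (k + \left(T - 4\right)) = - (k + \left(-4 + T\right)) = - (-4 + T + k) = 4 - T - k$)
$g{\left(d,q{\left(-3 - 1 \right)} + 45 \right)} \left(-11\right) = \left(4 - -4 - \left(2 \left(-3 - 1\right) + 45\right)\right) \left(-11\right) = \left(4 + 4 - \left(2 \left(-4\right) + 45\right)\right) \left(-11\right) = \left(4 + 4 - \left(-8 + 45\right)\right) \left(-11\right) = \left(4 + 4 - 37\right) \left(-11\right) = \left(-29\right) \left(-11\right) = 319$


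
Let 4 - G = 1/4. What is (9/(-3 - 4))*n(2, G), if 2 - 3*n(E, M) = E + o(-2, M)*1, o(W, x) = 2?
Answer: 6/7 ≈ 0.85714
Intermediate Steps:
G = 15/4 (G = 4 - 1/4 = 4 - 1*¼ = 4 - ¼ = 15/4 ≈ 3.7500)
n(E, M) = -E/3 (n(E, M) = ⅔ - (E + 2*1)/3 = ⅔ - (E + 2)/3 = ⅔ - (2 + E)/3 = ⅔ + (-⅔ - E/3) = -E/3)
(9/(-3 - 4))*n(2, G) = (9/(-3 - 4))*(-⅓*2) = (9/(-7))*(-⅔) = (9*(-⅐))*(-⅔) = -9/7*(-⅔) = 6/7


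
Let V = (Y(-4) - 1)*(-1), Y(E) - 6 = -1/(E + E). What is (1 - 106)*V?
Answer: 4305/8 ≈ 538.13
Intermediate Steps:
Y(E) = 6 - 1/(2*E) (Y(E) = 6 - 1/(E + E) = 6 - 1/(2*E))
V = -41/8 (V = ((6 - ½/(-4)) - 1)*(-1) = ((6 - ½*(-¼)) - 1)*(-1) = ((6 + ⅛) - 1)*(-1) = (49/8 - 1)*(-1) = (41/8)*(-1) = -41/8 ≈ -5.1250)
(1 - 106)*V = (1 - 106)*(-41/8) = -105*(-41/8) = 4305/8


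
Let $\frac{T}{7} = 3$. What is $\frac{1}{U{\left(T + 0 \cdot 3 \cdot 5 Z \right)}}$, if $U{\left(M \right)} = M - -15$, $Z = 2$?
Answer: $\frac{1}{36} \approx 0.027778$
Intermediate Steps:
$T = 21$ ($T = 7 \cdot 3 = 21$)
$U{\left(M \right)} = 15 + M$ ($U{\left(M \right)} = M + 15 = 15 + M$)
$\frac{1}{U{\left(T + 0 \cdot 3 \cdot 5 Z \right)}} = \frac{1}{15 + \left(21 + 0 \cdot 3 \cdot 5 \cdot 2\right)} = \frac{1}{15 + \left(21 + 0 \cdot 5 \cdot 2\right)} = \frac{1}{15 + \left(21 + 0 \cdot 2\right)} = \frac{1}{15 + \left(21 + 0\right)} = \frac{1}{15 + 21} = \frac{1}{36}$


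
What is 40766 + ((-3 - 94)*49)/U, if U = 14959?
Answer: 87116263/2137 ≈ 40766.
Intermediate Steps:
40766 + ((-3 - 94)*49)/U = 40766 + ((-3 - 94)*49)/14959 = 40766 - 97*49*(1/14959) = 40766 - 4753*1/14959 = 40766 - 679/2137 = 87116263/2137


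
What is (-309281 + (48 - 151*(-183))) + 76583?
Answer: -205017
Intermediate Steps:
(-309281 + (48 - 151*(-183))) + 76583 = (-309281 + (48 + 27633)) + 76583 = (-309281 + 27681) + 76583 = -281600 + 76583 = -205017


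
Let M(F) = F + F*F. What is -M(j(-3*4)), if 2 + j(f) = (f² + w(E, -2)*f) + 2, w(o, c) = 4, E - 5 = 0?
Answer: -9312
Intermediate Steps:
E = 5 (E = 5 + 0 = 5)
j(f) = f² + 4*f (j(f) = -2 + ((f² + 4*f) + 2) = -2 + (2 + f² + 4*f) = f² + 4*f)
M(F) = F + F²
-M(j(-3*4)) = -(-3*4)*(4 - 3*4)*(1 + (-3*4)*(4 - 3*4)) = -(-12*(4 - 12))*(1 - 12*(4 - 12)) = -(-12*(-8))*(1 - 12*(-8)) = -96*(1 + 96) = -96*97 = -1*9312 = -9312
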